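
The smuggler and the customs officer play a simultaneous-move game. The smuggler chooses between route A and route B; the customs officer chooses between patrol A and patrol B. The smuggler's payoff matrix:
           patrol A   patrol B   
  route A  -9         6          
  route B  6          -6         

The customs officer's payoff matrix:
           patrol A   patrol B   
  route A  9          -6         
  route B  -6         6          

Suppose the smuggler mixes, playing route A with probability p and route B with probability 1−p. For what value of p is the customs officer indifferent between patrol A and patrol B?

The customs officer's indifference between patrol A and patrol B determines the smuggler's mixing probability p:
  the customs officer's payoff to patrol A: p·9 + (1−p)·(-6) = 15p - 6
  the customs officer's payoff to patrol B: p·(-6) + (1−p)·6 = -12p + 6
  15p - 6 = -12p + 6  ⇒  27p = 12  ⇒  p = 4/9.

p = 4/9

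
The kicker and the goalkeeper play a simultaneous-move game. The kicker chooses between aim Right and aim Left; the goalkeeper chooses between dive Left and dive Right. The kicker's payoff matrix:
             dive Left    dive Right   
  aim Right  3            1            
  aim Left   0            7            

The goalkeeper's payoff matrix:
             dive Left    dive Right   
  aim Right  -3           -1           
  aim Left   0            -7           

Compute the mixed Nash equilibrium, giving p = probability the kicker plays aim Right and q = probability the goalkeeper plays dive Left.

Set the goalkeeper's expected payoff from dive Left equal to that from dive Right:
  the goalkeeper's payoff from dive Left: p·(-3) + (1−p)·0 = -3p
  the goalkeeper's payoff from dive Right: p·(-1) + (1−p)·(-7) = 6p - 7
  -3p = 6p - 7  ⇒  -9p = -7  ⇒  p = 7/9.
In a mixed equilibrium the kicker is indifferent between aim Right and aim Left; this condition fixes q.
  the kicker's expected payoff from aim Right: q·3 + (1−q)·1 = 2q + 1
  the kicker's expected payoff from aim Left: q·0 + (1−q)·7 = -7q + 7
  2q + 1 = -7q + 7  ⇒  9q = 6  ⇒  q = 2/3.

p = 7/9, q = 2/3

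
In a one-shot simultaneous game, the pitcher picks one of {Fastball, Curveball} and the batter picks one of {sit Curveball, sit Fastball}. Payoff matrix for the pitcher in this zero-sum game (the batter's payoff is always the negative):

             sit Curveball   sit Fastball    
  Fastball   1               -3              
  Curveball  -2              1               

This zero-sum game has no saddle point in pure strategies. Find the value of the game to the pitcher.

Set the pitcher's expected payoff from Fastball equal to that from Curveball:
  the pitcher's payoff from Fastball: q·1 + (1−q)·(-3) = 4q - 3
  the pitcher's payoff from Curveball: q·(-2) + (1−q)·1 = -3q + 1
  4q - 3 = -3q + 1  ⇒  7q = 4  ⇒  q = 4/7.
The value is the pitcher's expected payoff against this mix (using Fastball): (4/7)·1 + (3/7)·(-3) = -5/7.

v = -5/7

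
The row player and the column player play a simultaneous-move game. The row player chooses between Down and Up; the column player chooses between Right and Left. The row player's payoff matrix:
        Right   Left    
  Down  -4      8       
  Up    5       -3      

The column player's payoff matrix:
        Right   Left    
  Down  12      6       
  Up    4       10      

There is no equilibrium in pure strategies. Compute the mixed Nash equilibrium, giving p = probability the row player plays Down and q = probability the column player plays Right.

p = 1/2, q = 11/20

In a mixed equilibrium the column player is indifferent between Right and Left; this condition fixes p.
  the column player's payoff to Right: p·12 + (1−p)·4 = 8p + 4
  the column player's payoff to Left: p·6 + (1−p)·10 = -4p + 10
  8p + 4 = -4p + 10  ⇒  12p = 6  ⇒  p = 1/2.
Set the row player's expected payoff from Down equal to that from Up:
  the row player's payoff to Down: q·(-4) + (1−q)·8 = -12q + 8
  the row player's payoff to Up: q·5 + (1−q)·(-3) = 8q - 3
  -12q + 8 = 8q - 3  ⇒  -20q = -11  ⇒  q = 11/20.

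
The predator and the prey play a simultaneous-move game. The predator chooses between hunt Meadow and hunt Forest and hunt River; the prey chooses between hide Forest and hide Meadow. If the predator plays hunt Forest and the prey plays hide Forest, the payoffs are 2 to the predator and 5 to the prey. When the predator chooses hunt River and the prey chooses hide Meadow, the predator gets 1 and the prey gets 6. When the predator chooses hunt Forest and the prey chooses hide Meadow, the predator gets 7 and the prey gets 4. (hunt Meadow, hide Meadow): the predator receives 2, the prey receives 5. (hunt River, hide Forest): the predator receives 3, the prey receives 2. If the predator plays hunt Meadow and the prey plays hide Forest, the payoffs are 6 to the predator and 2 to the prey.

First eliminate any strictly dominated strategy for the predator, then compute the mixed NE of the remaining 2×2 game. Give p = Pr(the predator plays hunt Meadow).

p = 1/4

The predator's strategy hunt River is strictly dominated by hunt Meadow: 6 > 3 and 2 > 1. Eliminate hunt River.
For the prey to be willing to mix, the prey must be indifferent between hide Forest and hide Meadow, which pins down the predator's mix.
  the prey's payoff to hide Forest: p·2 + (1−p)·5 = -3p + 5
  the prey's payoff to hide Meadow: p·5 + (1−p)·4 = p + 4
  -3p + 5 = p + 4  ⇒  -4p = -1  ⇒  p = 1/4.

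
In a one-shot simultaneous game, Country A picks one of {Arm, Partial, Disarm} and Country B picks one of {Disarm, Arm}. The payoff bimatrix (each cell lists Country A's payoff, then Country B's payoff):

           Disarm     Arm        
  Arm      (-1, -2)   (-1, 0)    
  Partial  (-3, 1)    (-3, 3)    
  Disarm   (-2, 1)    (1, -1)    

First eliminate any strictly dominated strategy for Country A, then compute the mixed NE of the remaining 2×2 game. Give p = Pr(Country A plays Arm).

p = 1/2

Country A's strategy Partial is strictly dominated by Arm: -1 > -3 and -1 > -3. Eliminate Partial.
For Country B to be willing to mix, Country B must be indifferent between Disarm and Arm, which pins down Country A's mix.
  Country B's payoff to Disarm: p·(-2) + (1−p)·1 = -3p + 1
  Country B's payoff to Arm: p·0 + (1−p)·(-1) = p - 1
  -3p + 1 = p - 1  ⇒  -4p = -2  ⇒  p = 1/2.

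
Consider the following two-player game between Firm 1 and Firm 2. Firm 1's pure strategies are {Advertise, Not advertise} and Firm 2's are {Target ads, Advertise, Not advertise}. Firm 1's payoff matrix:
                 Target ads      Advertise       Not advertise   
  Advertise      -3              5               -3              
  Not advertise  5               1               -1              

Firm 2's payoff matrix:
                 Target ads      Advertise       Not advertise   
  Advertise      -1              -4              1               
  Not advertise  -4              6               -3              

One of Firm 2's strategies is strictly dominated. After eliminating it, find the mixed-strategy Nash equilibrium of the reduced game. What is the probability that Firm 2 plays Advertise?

q = 1/3

Firm 2's strategy Target ads is strictly dominated by Not advertise: 1 > -1 and -3 > -4. Eliminate Target ads.
In a mixed equilibrium Firm 1 is indifferent between Advertise and Not advertise; this condition fixes q.
  Firm 1's expected payoff from Advertise: q·5 + (1−q)·(-3) = 8q - 3
  Firm 1's expected payoff from Not advertise: q·1 + (1−q)·(-1) = 2q - 1
  8q - 3 = 2q - 1  ⇒  6q = 2  ⇒  q = 1/3.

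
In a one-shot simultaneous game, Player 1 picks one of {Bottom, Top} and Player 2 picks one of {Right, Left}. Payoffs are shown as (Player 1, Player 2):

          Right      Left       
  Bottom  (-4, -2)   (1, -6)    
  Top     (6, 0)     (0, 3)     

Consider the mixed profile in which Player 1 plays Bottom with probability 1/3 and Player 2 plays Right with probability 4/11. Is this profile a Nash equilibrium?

Given Player 1's mix p = 1/3, Player 2's payoff from Right is -2/3 but from Left is 0. Player 2 strictly prefers Left, so Player 2 would not mix.
So the proposed profile is not a Nash equilibrium.

No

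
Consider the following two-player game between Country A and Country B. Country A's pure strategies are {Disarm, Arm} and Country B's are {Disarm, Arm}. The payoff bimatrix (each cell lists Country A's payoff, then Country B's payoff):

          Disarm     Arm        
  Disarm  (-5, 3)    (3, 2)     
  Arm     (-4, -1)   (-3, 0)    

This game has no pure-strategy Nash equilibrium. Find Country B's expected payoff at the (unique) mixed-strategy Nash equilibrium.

1

Set Country B's expected payoff from Disarm equal to that from Arm:
  Country B's payoff to Disarm: p·3 + (1−p)·(-1) = 4p - 1
  Country B's payoff to Arm: p·2 + (1−p)·0 = 2p
  4p - 1 = 2p  ⇒  2p = 1  ⇒  p = 1/2.
At equilibrium Country B is indifferent across columns, so Country B's payoff equals the payoff from Disarm: (1/2)·3 + (1/2)·(-1) = 1.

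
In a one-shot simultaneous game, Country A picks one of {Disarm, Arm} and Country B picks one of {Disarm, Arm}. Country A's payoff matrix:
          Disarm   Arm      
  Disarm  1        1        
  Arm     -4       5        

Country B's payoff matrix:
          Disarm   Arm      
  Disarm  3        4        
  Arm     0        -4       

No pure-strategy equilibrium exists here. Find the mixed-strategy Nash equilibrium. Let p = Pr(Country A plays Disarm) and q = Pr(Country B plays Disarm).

Set Country B's expected payoff from Disarm equal to that from Arm:
  Country B's payoff from Disarm: p·3 + (1−p)·0 = 3p
  Country B's payoff from Arm: p·4 + (1−p)·(-4) = 8p - 4
  3p = 8p - 4  ⇒  -5p = -4  ⇒  p = 4/5.
Country B's mix must leave Country A indifferent between Disarm and Arm.
  Country A's payoff from Disarm: q·1 + (1−q)·1 = 1
  Country A's payoff from Arm: q·(-4) + (1−q)·5 = -9q + 5
  1 = -9q + 5  ⇒  9q = 4  ⇒  q = 4/9.

p = 4/5, q = 4/9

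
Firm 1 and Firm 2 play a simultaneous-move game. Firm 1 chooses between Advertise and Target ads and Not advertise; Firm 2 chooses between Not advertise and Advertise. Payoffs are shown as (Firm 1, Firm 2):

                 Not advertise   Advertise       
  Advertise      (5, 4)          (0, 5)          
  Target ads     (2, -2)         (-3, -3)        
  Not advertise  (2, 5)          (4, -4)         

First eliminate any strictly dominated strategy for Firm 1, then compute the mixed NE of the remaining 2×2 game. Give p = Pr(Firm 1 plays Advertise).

p = 9/10

Firm 1's strategy Target ads is strictly dominated by Advertise: 5 > 2 and 0 > -3. Eliminate Target ads.
Firm 1's mix must leave Firm 2 indifferent between Not advertise and Advertise.
  Firm 2's payoff from Not advertise: p·4 + (1−p)·5 = -p + 5
  Firm 2's payoff from Advertise: p·5 + (1−p)·(-4) = 9p - 4
  -p + 5 = 9p - 4  ⇒  -10p = -9  ⇒  p = 9/10.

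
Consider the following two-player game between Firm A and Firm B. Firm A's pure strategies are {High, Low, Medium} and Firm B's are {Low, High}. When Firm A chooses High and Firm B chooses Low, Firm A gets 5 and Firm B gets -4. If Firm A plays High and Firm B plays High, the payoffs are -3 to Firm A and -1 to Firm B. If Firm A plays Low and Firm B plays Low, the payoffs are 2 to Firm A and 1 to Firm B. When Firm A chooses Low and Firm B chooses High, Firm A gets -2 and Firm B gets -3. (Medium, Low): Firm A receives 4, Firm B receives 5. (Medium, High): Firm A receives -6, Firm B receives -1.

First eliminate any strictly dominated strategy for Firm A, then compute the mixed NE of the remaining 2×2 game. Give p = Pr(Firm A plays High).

Firm A's strategy Medium is strictly dominated by High: 5 > 4 and -3 > -6. Eliminate Medium.
Firm A's mix must leave Firm B indifferent between Low and High.
  Firm B's payoff to Low: p·(-4) + (1−p)·1 = -5p + 1
  Firm B's payoff to High: p·(-1) + (1−p)·(-3) = 2p - 3
  -5p + 1 = 2p - 3  ⇒  -7p = -4  ⇒  p = 4/7.

p = 4/7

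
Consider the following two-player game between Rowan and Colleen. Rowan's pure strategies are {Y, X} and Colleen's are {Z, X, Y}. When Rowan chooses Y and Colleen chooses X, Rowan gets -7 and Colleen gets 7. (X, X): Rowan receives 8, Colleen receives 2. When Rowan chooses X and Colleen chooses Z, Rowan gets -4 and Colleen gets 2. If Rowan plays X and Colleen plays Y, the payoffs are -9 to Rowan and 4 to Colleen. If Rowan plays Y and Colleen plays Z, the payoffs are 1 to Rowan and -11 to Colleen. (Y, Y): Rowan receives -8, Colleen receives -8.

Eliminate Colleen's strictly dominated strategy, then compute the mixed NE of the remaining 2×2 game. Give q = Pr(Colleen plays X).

q = 1/16

Colleen's strategy Z is strictly dominated by Y: -8 > -11 and 4 > 2. Eliminate Z.
Rowan's indifference between Y and X determines Colleen's mixing probability q:
  Rowan's expected payoff from Y: q·(-7) + (1−q)·(-8) = q - 8
  Rowan's expected payoff from X: q·8 + (1−q)·(-9) = 17q - 9
  q - 8 = 17q - 9  ⇒  -16q = -1  ⇒  q = 1/16.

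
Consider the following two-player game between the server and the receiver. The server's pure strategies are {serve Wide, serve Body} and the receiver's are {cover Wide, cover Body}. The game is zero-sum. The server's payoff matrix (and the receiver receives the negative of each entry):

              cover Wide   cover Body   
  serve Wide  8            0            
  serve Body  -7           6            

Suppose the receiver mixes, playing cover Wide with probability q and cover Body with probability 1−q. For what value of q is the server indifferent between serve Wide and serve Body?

q = 2/7

The server's indifference between serve Wide and serve Body determines the receiver's mixing probability q:
  the server's payoff from serve Wide: q·8 + (1−q)·0 = 8q
  the server's payoff from serve Body: q·(-7) + (1−q)·6 = -13q + 6
  8q = -13q + 6  ⇒  21q = 6  ⇒  q = 2/7.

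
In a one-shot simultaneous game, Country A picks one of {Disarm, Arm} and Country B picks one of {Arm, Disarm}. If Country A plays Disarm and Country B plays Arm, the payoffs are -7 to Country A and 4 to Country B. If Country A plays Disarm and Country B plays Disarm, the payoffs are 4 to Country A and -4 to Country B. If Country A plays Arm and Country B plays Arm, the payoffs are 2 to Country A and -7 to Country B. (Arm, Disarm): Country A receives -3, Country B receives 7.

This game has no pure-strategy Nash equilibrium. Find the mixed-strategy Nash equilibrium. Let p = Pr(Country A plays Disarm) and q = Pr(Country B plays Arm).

Country B's indifference between Arm and Disarm determines Country A's mixing probability p:
  Country B's expected payoff from Arm: p·4 + (1−p)·(-7) = 11p - 7
  Country B's expected payoff from Disarm: p·(-4) + (1−p)·7 = -11p + 7
  11p - 7 = -11p + 7  ⇒  22p = 14  ⇒  p = 7/11.
Country A's indifference between Disarm and Arm determines Country B's mixing probability q:
  Country A's expected payoff from Disarm: q·(-7) + (1−q)·4 = -11q + 4
  Country A's expected payoff from Arm: q·2 + (1−q)·(-3) = 5q - 3
  -11q + 4 = 5q - 3  ⇒  -16q = -7  ⇒  q = 7/16.

p = 7/11, q = 7/16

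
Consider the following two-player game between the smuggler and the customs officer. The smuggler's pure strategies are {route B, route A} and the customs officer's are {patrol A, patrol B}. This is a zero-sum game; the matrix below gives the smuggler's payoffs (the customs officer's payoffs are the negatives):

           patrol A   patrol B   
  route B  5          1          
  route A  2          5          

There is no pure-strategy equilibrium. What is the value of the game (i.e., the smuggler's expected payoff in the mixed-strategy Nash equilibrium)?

Set the smuggler's expected payoff from route B equal to that from route A:
  the smuggler's expected payoff from route B: q·5 + (1−q)·1 = 4q + 1
  the smuggler's expected payoff from route A: q·2 + (1−q)·5 = -3q + 5
  4q + 1 = -3q + 5  ⇒  7q = 4  ⇒  q = 4/7.
The value is the smuggler's expected payoff against this mix (using route B): (4/7)·5 + (3/7)·1 = 23/7.

v = 23/7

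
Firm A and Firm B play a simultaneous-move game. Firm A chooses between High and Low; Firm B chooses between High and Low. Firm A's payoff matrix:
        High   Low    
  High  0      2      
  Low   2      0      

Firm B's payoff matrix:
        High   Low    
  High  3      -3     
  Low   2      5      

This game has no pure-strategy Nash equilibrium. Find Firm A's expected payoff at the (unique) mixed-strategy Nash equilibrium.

1

Firm A's indifference between High and Low determines Firm B's mixing probability q:
  Firm A's expected payoff from High: q·0 + (1−q)·2 = -2q + 2
  Firm A's expected payoff from Low: q·2 + (1−q)·0 = 2q
  -2q + 2 = 2q  ⇒  -4q = -2  ⇒  q = 1/2.
At equilibrium Firm A is indifferent across rows, so Firm A's payoff equals the payoff from High: (1/2)·0 + (1/2)·2 = 1.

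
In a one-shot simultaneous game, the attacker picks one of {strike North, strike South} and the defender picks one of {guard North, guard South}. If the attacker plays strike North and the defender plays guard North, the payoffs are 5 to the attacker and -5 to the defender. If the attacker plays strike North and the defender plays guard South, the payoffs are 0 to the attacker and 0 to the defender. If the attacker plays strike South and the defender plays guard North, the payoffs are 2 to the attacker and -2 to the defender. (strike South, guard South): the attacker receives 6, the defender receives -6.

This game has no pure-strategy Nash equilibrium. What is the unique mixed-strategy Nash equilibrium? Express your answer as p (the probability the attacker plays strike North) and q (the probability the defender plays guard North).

The defender's indifference between guard North and guard South determines the attacker's mixing probability p:
  the defender's payoff to guard North: p·(-5) + (1−p)·(-2) = -3p - 2
  the defender's payoff to guard South: p·0 + (1−p)·(-6) = 6p - 6
  -3p - 2 = 6p - 6  ⇒  -9p = -4  ⇒  p = 4/9.
Set the attacker's expected payoff from strike North equal to that from strike South:
  the attacker's payoff from strike North: q·5 + (1−q)·0 = 5q
  the attacker's payoff from strike South: q·2 + (1−q)·6 = -4q + 6
  5q = -4q + 6  ⇒  9q = 6  ⇒  q = 2/3.

p = 4/9, q = 2/3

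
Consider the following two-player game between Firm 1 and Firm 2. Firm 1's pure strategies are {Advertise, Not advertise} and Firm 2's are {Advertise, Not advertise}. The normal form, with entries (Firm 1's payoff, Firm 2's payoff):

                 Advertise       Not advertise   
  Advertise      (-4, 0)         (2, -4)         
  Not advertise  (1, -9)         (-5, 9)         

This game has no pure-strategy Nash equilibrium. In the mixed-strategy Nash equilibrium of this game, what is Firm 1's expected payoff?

Firm 1's indifference between Advertise and Not advertise determines Firm 2's mixing probability q:
  Firm 1's payoff from Advertise: q·(-4) + (1−q)·2 = -6q + 2
  Firm 1's payoff from Not advertise: q·1 + (1−q)·(-5) = 6q - 5
  -6q + 2 = 6q - 5  ⇒  -12q = -7  ⇒  q = 7/12.
At equilibrium Firm 1 is indifferent across rows, so Firm 1's payoff equals the payoff from Advertise: (7/12)·(-4) + (5/12)·2 = -3/2.

-3/2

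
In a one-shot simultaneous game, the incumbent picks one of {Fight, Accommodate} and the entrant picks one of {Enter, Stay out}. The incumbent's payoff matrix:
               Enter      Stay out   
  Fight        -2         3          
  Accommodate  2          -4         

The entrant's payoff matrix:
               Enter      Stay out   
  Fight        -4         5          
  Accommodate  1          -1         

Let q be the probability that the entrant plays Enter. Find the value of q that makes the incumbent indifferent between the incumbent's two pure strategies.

q = 7/11

For the incumbent to be willing to mix, the incumbent must be indifferent between Fight and Accommodate, which pins down the entrant's mix.
  the incumbent's expected payoff from Fight: q·(-2) + (1−q)·3 = -5q + 3
  the incumbent's expected payoff from Accommodate: q·2 + (1−q)·(-4) = 6q - 4
  -5q + 3 = 6q - 4  ⇒  -11q = -7  ⇒  q = 7/11.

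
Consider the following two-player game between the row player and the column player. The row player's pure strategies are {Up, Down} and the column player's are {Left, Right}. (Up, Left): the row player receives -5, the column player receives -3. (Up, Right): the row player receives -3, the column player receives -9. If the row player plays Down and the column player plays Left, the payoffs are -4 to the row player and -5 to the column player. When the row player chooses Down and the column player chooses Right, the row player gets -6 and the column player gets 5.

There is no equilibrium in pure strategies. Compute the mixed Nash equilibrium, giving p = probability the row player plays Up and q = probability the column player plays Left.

In a mixed equilibrium the column player is indifferent between Left and Right; this condition fixes p.
  the column player's payoff from Left: p·(-3) + (1−p)·(-5) = 2p - 5
  the column player's payoff from Right: p·(-9) + (1−p)·5 = -14p + 5
  2p - 5 = -14p + 5  ⇒  16p = 10  ⇒  p = 5/8.
In a mixed equilibrium the row player is indifferent between Up and Down; this condition fixes q.
  the row player's payoff to Up: q·(-5) + (1−q)·(-3) = -2q - 3
  the row player's payoff to Down: q·(-4) + (1−q)·(-6) = 2q - 6
  -2q - 3 = 2q - 6  ⇒  -4q = -3  ⇒  q = 3/4.

p = 5/8, q = 3/4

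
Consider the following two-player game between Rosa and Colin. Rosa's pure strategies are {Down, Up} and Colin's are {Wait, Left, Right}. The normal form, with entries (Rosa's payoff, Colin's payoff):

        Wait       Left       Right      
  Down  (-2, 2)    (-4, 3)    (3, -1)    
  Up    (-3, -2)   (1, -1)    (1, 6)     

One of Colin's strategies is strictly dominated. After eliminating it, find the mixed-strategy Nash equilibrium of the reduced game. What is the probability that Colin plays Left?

Colin's strategy Wait is strictly dominated by Left: 3 > 2 and -1 > -2. Eliminate Wait.
In a mixed equilibrium Rosa is indifferent between Down and Up; this condition fixes q.
  Rosa's expected payoff from Down: q·(-4) + (1−q)·3 = -7q + 3
  Rosa's expected payoff from Up: q·1 + (1−q)·1 = 1
  -7q + 3 = 1  ⇒  -7q = -2  ⇒  q = 2/7.

q = 2/7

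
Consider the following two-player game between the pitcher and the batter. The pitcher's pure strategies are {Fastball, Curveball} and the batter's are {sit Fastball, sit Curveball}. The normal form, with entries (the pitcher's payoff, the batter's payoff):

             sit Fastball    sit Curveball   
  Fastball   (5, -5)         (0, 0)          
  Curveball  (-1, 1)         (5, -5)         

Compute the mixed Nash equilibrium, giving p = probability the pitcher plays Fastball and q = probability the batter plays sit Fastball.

p = 6/11, q = 5/11

In a mixed equilibrium the batter is indifferent between sit Fastball and sit Curveball; this condition fixes p.
  the batter's payoff from sit Fastball: p·(-5) + (1−p)·1 = -6p + 1
  the batter's payoff from sit Curveball: p·0 + (1−p)·(-5) = 5p - 5
  -6p + 1 = 5p - 5  ⇒  -11p = -6  ⇒  p = 6/11.
The pitcher's indifference between Fastball and Curveball determines the batter's mixing probability q:
  the pitcher's payoff from Fastball: q·5 + (1−q)·0 = 5q
  the pitcher's payoff from Curveball: q·(-1) + (1−q)·5 = -6q + 5
  5q = -6q + 5  ⇒  11q = 5  ⇒  q = 5/11.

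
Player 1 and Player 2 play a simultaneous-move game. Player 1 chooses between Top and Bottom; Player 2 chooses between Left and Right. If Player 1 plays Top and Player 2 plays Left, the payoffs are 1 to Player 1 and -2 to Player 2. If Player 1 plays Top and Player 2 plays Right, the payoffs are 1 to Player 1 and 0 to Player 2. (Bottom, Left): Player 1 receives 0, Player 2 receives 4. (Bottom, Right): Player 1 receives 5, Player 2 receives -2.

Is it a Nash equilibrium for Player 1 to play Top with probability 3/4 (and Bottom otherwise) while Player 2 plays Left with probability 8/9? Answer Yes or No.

Given Player 2's mix q = 8/9, Player 1's payoff from Top is 1 but from Bottom is 5/9. Player 1 strictly prefers Top, so Player 1 would not mix.
So the proposed profile is not a Nash equilibrium.

No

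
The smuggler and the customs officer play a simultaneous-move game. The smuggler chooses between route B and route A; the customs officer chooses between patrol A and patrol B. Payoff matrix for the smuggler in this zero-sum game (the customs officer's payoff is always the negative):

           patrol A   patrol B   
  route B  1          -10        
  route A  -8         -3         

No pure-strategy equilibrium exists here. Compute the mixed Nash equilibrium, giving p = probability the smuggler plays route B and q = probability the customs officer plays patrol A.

The customs officer's indifference between patrol A and patrol B determines the smuggler's mixing probability p:
  the customs officer's payoff to patrol A: p·(-1) + (1−p)·8 = -9p + 8
  the customs officer's payoff to patrol B: p·10 + (1−p)·3 = 7p + 3
  -9p + 8 = 7p + 3  ⇒  -16p = -5  ⇒  p = 5/16.
The customs officer's mix must leave the smuggler indifferent between route B and route A.
  the smuggler's payoff to route B: q·1 + (1−q)·(-10) = 11q - 10
  the smuggler's payoff to route A: q·(-8) + (1−q)·(-3) = -5q - 3
  11q - 10 = -5q - 3  ⇒  16q = 7  ⇒  q = 7/16.

p = 5/16, q = 7/16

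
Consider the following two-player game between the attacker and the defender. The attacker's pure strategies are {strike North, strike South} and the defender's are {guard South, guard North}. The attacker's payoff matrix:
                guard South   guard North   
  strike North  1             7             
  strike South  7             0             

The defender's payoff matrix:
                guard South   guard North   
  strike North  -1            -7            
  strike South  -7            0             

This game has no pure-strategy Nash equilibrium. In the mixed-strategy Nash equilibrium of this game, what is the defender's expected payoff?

-49/13

Set the defender's expected payoff from guard South equal to that from guard North:
  the defender's payoff to guard South: p·(-1) + (1−p)·(-7) = 6p - 7
  the defender's payoff to guard North: p·(-7) + (1−p)·0 = -7p
  6p - 7 = -7p  ⇒  13p = 7  ⇒  p = 7/13.
At equilibrium the defender is indifferent across columns, so the defender's payoff equals the payoff from guard South: (7/13)·(-1) + (6/13)·(-7) = -49/13.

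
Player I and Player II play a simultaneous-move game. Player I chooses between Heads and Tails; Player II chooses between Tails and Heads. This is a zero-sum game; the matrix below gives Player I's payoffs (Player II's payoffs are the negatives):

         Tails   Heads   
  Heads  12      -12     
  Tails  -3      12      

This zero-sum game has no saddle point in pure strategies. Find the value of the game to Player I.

For Player I to be willing to mix, Player I must be indifferent between Heads and Tails, which pins down Player II's mix.
  Player I's payoff from Heads: q·12 + (1−q)·(-12) = 24q - 12
  Player I's payoff from Tails: q·(-3) + (1−q)·12 = -15q + 12
  24q - 12 = -15q + 12  ⇒  39q = 24  ⇒  q = 8/13.
The value is Player I's expected payoff against this mix (using Heads): (8/13)·12 + (5/13)·(-12) = 36/13.

v = 36/13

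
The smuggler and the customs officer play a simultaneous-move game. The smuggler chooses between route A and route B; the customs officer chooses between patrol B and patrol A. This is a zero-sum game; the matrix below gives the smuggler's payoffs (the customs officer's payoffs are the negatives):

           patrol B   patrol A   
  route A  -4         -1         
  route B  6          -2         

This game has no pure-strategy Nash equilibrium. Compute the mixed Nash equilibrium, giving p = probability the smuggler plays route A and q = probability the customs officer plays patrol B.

p = 8/11, q = 1/11

The customs officer's indifference between patrol B and patrol A determines the smuggler's mixing probability p:
  the customs officer's expected payoff from patrol B: p·4 + (1−p)·(-6) = 10p - 6
  the customs officer's expected payoff from patrol A: p·1 + (1−p)·2 = -p + 2
  10p - 6 = -p + 2  ⇒  11p = 8  ⇒  p = 8/11.
The customs officer's mix must leave the smuggler indifferent between route A and route B.
  the smuggler's payoff from route A: q·(-4) + (1−q)·(-1) = -3q - 1
  the smuggler's payoff from route B: q·6 + (1−q)·(-2) = 8q - 2
  -3q - 1 = 8q - 2  ⇒  -11q = -1  ⇒  q = 1/11.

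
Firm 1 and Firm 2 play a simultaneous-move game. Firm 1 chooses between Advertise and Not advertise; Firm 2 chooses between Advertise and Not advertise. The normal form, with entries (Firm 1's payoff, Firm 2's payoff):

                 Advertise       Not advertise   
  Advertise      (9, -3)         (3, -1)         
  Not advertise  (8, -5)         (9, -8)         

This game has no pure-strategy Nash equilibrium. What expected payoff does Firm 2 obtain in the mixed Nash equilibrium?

-19/5

Set Firm 2's expected payoff from Advertise equal to that from Not advertise:
  Firm 2's payoff from Advertise: p·(-3) + (1−p)·(-5) = 2p - 5
  Firm 2's payoff from Not advertise: p·(-1) + (1−p)·(-8) = 7p - 8
  2p - 5 = 7p - 8  ⇒  -5p = -3  ⇒  p = 3/5.
At equilibrium Firm 2 is indifferent across columns, so Firm 2's payoff equals the payoff from Advertise: (3/5)·(-3) + (2/5)·(-5) = -19/5.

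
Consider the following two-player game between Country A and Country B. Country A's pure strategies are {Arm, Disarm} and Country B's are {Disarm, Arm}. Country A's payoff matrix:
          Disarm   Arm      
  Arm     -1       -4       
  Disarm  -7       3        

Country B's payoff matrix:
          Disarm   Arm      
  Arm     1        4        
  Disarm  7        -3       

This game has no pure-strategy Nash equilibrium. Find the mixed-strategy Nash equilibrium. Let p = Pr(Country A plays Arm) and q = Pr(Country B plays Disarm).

In a mixed equilibrium Country B is indifferent between Disarm and Arm; this condition fixes p.
  Country B's expected payoff from Disarm: p·1 + (1−p)·7 = -6p + 7
  Country B's expected payoff from Arm: p·4 + (1−p)·(-3) = 7p - 3
  -6p + 7 = 7p - 3  ⇒  -13p = -10  ⇒  p = 10/13.
For Country A to be willing to mix, Country A must be indifferent between Arm and Disarm, which pins down Country B's mix.
  Country A's expected payoff from Arm: q·(-1) + (1−q)·(-4) = 3q - 4
  Country A's expected payoff from Disarm: q·(-7) + (1−q)·3 = -10q + 3
  3q - 4 = -10q + 3  ⇒  13q = 7  ⇒  q = 7/13.

p = 10/13, q = 7/13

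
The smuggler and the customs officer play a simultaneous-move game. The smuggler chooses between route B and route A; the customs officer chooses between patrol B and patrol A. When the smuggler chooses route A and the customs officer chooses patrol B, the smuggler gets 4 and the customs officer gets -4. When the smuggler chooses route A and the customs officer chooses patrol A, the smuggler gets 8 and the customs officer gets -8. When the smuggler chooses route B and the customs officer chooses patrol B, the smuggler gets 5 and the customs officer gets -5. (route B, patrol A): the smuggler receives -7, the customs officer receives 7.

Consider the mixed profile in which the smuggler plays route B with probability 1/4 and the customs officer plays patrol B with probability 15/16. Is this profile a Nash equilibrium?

Check the customs officer's indifference given the smuggler's mix p = 1/4:
  payoff from patrol B = -17/4; payoff from patrol A = -17/4 — equal.
Check the smuggler's indifference given the customs officer's mix q = 15/16:
  payoff from route B = 17/4; payoff from route A = 17/4 — equal.
Both players are indifferent, so neither can profitably deviate.

Yes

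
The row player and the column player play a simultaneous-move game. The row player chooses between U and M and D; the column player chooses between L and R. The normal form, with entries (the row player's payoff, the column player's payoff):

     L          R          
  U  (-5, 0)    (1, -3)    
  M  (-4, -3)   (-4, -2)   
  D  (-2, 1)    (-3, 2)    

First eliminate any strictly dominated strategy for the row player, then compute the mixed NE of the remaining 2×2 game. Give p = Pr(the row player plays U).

The row player's strategy M is strictly dominated by D: -2 > -4 and -3 > -4. Eliminate M.
In a mixed equilibrium the column player is indifferent between L and R; this condition fixes p.
  the column player's expected payoff from L: p·0 + (1−p)·1 = -p + 1
  the column player's expected payoff from R: p·(-3) + (1−p)·2 = -5p + 2
  -p + 1 = -5p + 2  ⇒  4p = 1  ⇒  p = 1/4.

p = 1/4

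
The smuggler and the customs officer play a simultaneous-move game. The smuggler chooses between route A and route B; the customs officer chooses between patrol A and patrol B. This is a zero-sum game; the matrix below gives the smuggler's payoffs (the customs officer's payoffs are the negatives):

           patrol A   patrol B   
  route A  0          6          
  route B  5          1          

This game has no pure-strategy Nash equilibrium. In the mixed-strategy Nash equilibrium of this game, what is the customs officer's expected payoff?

-3

The smuggler's mix must leave the customs officer indifferent between patrol A and patrol B.
  the customs officer's payoff from patrol A: p·0 + (1−p)·(-5) = 5p - 5
  the customs officer's payoff from patrol B: p·(-6) + (1−p)·(-1) = -5p - 1
  5p - 5 = -5p - 1  ⇒  10p = 4  ⇒  p = 2/5.
At equilibrium the customs officer is indifferent across columns, so the customs officer's payoff equals the payoff from patrol A: (2/5)·0 + (3/5)·(-5) = -3.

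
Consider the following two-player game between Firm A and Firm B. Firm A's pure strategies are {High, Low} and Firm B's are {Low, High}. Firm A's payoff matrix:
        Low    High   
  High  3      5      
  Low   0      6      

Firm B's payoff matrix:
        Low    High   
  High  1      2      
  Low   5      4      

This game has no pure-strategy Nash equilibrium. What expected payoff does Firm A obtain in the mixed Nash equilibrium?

For Firm A to be willing to mix, Firm A must be indifferent between High and Low, which pins down Firm B's mix.
  Firm A's payoff from High: q·3 + (1−q)·5 = -2q + 5
  Firm A's payoff from Low: q·0 + (1−q)·6 = -6q + 6
  -2q + 5 = -6q + 6  ⇒  4q = 1  ⇒  q = 1/4.
At equilibrium Firm A is indifferent across rows, so Firm A's payoff equals the payoff from High: (1/4)·3 + (3/4)·5 = 9/2.

9/2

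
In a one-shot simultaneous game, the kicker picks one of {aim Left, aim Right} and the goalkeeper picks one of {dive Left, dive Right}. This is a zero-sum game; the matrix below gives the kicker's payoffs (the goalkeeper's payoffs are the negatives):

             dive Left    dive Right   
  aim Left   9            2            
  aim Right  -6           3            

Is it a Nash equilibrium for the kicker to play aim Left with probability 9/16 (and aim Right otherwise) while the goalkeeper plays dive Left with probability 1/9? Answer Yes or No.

No

Given the goalkeeper's mix q = 1/9, the kicker's payoff from aim Left is 25/9 but from aim Right is 2. The kicker strictly prefers aim Left, so the kicker would not mix.
So the proposed profile is not a Nash equilibrium.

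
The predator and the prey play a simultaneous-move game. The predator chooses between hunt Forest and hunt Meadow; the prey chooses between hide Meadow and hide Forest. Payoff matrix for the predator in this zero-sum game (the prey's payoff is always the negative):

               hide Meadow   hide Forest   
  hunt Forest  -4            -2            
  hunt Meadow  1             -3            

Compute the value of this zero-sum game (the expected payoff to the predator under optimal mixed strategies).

v = -7/3

The prey's mix must leave the predator indifferent between hunt Forest and hunt Meadow.
  the predator's expected payoff from hunt Forest: q·(-4) + (1−q)·(-2) = -2q - 2
  the predator's expected payoff from hunt Meadow: q·1 + (1−q)·(-3) = 4q - 3
  -2q - 2 = 4q - 3  ⇒  -6q = -1  ⇒  q = 1/6.
The value is the predator's expected payoff against this mix (using hunt Forest): (1/6)·(-4) + (5/6)·(-2) = -7/3.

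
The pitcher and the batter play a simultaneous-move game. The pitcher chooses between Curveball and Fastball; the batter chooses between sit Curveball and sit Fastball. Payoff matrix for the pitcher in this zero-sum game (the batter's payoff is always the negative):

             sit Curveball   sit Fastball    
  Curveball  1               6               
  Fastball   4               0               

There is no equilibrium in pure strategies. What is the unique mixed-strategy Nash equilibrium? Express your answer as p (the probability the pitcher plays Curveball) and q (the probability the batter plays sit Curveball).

p = 4/9, q = 2/3

The batter's indifference between sit Curveball and sit Fastball determines the pitcher's mixing probability p:
  the batter's payoff to sit Curveball: p·(-1) + (1−p)·(-4) = 3p - 4
  the batter's payoff to sit Fastball: p·(-6) + (1−p)·0 = -6p
  3p - 4 = -6p  ⇒  9p = 4  ⇒  p = 4/9.
For the pitcher to be willing to mix, the pitcher must be indifferent between Curveball and Fastball, which pins down the batter's mix.
  the pitcher's payoff from Curveball: q·1 + (1−q)·6 = -5q + 6
  the pitcher's payoff from Fastball: q·4 + (1−q)·0 = 4q
  -5q + 6 = 4q  ⇒  -9q = -6  ⇒  q = 2/3.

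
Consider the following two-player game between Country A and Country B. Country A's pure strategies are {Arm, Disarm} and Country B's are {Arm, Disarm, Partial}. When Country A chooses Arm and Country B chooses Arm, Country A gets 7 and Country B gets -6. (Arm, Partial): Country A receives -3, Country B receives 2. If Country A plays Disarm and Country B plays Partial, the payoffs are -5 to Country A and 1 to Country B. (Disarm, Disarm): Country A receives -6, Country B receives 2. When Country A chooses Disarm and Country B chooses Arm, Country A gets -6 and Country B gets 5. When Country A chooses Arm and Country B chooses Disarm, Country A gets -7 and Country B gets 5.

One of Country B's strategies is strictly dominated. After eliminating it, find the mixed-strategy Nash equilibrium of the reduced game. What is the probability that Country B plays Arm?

Country B's strategy Partial is strictly dominated by Disarm: 5 > 2 and 2 > 1. Eliminate Partial.
Country B's mix must leave Country A indifferent between Arm and Disarm.
  Country A's payoff from Arm: q·7 + (1−q)·(-7) = 14q - 7
  Country A's payoff from Disarm: q·(-6) + (1−q)·(-6) = -6
  14q - 7 = -6  ⇒  14q = 1  ⇒  q = 1/14.

q = 1/14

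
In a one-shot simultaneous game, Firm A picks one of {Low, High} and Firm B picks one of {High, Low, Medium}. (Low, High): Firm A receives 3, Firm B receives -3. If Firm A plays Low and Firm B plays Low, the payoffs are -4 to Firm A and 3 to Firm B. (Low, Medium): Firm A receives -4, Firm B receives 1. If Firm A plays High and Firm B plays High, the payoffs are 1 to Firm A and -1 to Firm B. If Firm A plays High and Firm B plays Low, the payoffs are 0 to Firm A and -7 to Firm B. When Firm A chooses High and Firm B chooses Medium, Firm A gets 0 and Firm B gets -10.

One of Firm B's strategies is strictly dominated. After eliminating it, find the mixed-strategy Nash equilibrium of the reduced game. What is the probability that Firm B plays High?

Firm B's strategy Medium is strictly dominated by Low: 3 > 1 and -7 > -10. Eliminate Medium.
For Firm A to be willing to mix, Firm A must be indifferent between Low and High, which pins down Firm B's mix.
  Firm A's payoff to Low: q·3 + (1−q)·(-4) = 7q - 4
  Firm A's payoff to High: q·1 + (1−q)·0 = q
  7q - 4 = q  ⇒  6q = 4  ⇒  q = 2/3.

q = 2/3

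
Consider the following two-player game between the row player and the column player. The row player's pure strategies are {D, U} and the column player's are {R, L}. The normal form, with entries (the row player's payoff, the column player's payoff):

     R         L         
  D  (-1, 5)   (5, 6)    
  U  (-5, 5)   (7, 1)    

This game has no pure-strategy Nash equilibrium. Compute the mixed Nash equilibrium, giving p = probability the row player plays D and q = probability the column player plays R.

p = 4/5, q = 1/3

The column player's indifference between R and L determines the row player's mixing probability p:
  the column player's expected payoff from R: p·5 + (1−p)·5 = 5
  the column player's expected payoff from L: p·6 + (1−p)·1 = 5p + 1
  5 = 5p + 1  ⇒  -5p = -4  ⇒  p = 4/5.
In a mixed equilibrium the row player is indifferent between D and U; this condition fixes q.
  the row player's payoff to D: q·(-1) + (1−q)·5 = -6q + 5
  the row player's payoff to U: q·(-5) + (1−q)·7 = -12q + 7
  -6q + 5 = -12q + 7  ⇒  6q = 2  ⇒  q = 1/3.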